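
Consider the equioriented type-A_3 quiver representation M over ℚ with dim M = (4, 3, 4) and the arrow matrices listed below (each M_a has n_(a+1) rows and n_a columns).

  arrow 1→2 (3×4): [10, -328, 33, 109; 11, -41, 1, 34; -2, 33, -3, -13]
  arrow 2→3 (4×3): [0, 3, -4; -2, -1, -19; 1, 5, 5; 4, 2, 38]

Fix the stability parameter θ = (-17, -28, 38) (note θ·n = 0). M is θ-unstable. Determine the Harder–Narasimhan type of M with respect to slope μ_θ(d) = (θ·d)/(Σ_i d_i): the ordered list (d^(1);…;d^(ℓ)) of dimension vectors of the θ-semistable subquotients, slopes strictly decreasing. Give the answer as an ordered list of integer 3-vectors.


Via rank(M_{q-1}∘⋯∘M_p): M ≅ I[1,1], I[1,3]^3, I[3,3].
μ_θ-semistable layers: μ^(1)=38; μ^(2)=-17; μ^(3)=-45/2

((0, 0, 4); (1, 0, 0); (3, 3, 0))


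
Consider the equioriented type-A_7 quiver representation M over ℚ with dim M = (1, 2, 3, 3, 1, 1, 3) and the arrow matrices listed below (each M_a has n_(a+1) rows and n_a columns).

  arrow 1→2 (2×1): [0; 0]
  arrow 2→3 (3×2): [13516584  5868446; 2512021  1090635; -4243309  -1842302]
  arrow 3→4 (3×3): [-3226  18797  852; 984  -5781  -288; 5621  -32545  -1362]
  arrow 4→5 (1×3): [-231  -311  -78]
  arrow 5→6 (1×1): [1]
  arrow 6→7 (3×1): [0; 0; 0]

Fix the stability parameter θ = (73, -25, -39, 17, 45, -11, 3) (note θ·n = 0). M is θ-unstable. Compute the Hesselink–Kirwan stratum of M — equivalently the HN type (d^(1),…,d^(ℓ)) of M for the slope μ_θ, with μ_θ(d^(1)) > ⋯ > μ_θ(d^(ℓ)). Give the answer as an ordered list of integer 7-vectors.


Via rank(M_{q-1}∘⋯∘M_p): M ≅ I[1,1], I[2,4], I[2,6], I[3,3], I[4,4], I[7,7]^3.
μ_θ-semistable layers: μ^(1)=73; μ^(2)=17; μ^(3)=3; μ^(4)=-32; μ^(5)=-39

((1, 0, 0, 0, 0, 0, 0); (0, 0, 0, 3, 1, 1, 0); (0, 0, 0, 0, 0, 0, 3); (0, 2, 2, 0, 0, 0, 0); (0, 0, 1, 0, 0, 0, 0))


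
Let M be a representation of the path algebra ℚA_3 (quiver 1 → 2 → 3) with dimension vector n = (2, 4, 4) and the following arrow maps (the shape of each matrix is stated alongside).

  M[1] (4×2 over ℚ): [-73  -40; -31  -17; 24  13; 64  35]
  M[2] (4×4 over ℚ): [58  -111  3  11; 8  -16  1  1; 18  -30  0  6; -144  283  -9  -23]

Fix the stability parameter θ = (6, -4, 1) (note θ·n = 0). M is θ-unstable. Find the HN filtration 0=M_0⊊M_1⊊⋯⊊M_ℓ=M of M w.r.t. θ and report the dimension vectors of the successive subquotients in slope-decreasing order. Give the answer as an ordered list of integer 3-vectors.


Via rank(M_{q-1}∘⋯∘M_p): M ≅ I[1,2], I[1,3], I[2,3]^2, I[3,3].
μ_θ-semistable layers: μ^(1)=1; μ^(2)=-4

((2, 2, 4); (0, 2, 0))


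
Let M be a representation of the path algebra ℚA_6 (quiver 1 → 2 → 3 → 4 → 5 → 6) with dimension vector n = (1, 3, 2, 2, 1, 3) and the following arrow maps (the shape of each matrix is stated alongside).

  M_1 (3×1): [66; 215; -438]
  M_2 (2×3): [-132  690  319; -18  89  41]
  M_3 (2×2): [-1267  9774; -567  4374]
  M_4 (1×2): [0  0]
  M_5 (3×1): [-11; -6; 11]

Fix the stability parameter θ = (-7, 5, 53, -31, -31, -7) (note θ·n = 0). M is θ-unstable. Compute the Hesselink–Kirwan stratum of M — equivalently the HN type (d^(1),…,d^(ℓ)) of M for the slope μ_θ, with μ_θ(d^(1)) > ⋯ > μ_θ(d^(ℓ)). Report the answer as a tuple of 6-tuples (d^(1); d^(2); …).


Barcode: M ≅ I[1,4], I[2,2], I[2,3], I[4,4], I[5,6], I[6,6]^2. HN layers by μ_θ (5 steps, strictly decreasing):
  μ^(1)=53; μ^(2)=11; μ^(3)=5; μ^(4)=-7; μ^(5)=-31

((0, 0, 1, 0, 0, 0); (0, 0, 1, 1, 0, 0); (0, 3, 0, 0, 0, 0); (1, 0, 0, 0, 0, 3); (0, 0, 0, 1, 1, 0))


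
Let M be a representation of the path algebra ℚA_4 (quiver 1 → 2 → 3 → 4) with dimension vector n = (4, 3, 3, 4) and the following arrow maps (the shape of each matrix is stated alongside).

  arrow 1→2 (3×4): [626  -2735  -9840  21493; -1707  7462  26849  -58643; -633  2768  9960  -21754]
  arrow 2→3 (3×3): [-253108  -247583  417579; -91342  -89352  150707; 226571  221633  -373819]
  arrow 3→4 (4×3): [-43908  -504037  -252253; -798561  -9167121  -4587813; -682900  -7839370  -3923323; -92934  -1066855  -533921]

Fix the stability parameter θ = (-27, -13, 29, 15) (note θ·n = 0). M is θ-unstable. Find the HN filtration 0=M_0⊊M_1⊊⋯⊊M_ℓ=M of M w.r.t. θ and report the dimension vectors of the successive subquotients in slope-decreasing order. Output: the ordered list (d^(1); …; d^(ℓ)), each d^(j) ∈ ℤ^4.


Interval decomposition of M: I[1,1], I[1,4]^3, I[4,4].
HN type (ℓ=4): μ^(1)=22; μ^(2)=15; μ^(3)=-13; μ^(4)=-27

((0, 0, 3, 3); (0, 0, 0, 1); (0, 3, 0, 0); (4, 0, 0, 0))


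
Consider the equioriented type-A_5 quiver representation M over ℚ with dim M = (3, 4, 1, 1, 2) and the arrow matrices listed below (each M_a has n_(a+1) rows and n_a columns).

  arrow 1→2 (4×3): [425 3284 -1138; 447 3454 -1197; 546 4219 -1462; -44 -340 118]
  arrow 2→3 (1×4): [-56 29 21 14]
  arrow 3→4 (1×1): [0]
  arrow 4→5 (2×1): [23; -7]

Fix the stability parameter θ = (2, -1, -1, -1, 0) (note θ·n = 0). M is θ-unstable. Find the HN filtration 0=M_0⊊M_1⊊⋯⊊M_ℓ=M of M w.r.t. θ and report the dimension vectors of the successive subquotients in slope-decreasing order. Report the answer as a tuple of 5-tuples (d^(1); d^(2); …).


Barcode: M ≅ I[1,2]^2, I[1,3], I[2,2], I[4,5], I[5,5]. HN layers by μ_θ (3 steps, strictly decreasing):
  μ^(1)=1/2; μ^(2)=0; μ^(3)=-1

((2, 2, 0, 0, 0); (1, 1, 1, 0, 2); (0, 1, 0, 1, 0))


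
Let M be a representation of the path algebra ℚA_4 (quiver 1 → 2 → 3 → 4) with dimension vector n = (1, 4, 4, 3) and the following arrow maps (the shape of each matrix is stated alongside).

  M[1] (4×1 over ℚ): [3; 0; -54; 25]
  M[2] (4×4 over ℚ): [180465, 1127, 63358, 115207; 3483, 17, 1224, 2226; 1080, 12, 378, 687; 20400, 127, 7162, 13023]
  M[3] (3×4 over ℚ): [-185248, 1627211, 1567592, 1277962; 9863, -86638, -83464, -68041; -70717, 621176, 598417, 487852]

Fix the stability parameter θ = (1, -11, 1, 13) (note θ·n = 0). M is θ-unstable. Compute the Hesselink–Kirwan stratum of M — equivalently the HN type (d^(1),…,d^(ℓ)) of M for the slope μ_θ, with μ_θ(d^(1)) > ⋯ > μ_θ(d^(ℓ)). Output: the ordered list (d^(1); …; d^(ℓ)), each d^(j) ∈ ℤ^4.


Interval decomposition of M: I[1,4], I[2,2], I[2,3], I[2,4], I[3,4].
HN type (ℓ=4): μ^(1)=13; μ^(2)=1; μ^(3)=-5; μ^(4)=-11

((0, 0, 0, 3); (0, 0, 4, 0); (1, 1, 0, 0); (0, 3, 0, 0))


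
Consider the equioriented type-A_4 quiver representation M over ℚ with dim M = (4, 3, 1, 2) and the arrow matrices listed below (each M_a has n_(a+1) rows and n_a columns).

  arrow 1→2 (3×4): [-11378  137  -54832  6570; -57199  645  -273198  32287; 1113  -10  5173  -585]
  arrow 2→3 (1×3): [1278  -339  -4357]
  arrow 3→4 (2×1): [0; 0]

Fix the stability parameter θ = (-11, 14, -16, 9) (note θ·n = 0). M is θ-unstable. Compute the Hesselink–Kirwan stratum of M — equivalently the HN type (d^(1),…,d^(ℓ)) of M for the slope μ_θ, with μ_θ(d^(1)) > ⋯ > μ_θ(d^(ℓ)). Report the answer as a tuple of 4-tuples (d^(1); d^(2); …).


Interval decomposition of M: I[1,1], I[1,2]^2, I[1,3], I[4,4]^2.
HN type (ℓ=4): μ^(1)=14; μ^(2)=9; μ^(3)=-1; μ^(4)=-11

((0, 2, 0, 0); (0, 0, 0, 2); (0, 1, 1, 0); (4, 0, 0, 0))


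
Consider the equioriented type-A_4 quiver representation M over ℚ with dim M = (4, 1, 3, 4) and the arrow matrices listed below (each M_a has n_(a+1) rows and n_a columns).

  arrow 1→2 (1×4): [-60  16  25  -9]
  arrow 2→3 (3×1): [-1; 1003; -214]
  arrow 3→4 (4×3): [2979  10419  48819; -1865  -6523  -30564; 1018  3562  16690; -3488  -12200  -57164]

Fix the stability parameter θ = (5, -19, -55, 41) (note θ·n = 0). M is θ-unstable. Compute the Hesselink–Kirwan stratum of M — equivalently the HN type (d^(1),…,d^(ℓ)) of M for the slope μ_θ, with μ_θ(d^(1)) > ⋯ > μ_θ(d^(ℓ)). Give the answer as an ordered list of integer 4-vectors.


Via rank(M_{q-1}∘⋯∘M_p): M ≅ I[1,1]^3, I[1,4], I[3,3], I[3,4], I[4,4]^2.
μ_θ-semistable layers: μ^(1)=41; μ^(2)=5; μ^(3)=-23; μ^(4)=-55

((0, 0, 0, 4); (3, 0, 0, 0); (1, 1, 1, 0); (0, 0, 2, 0))


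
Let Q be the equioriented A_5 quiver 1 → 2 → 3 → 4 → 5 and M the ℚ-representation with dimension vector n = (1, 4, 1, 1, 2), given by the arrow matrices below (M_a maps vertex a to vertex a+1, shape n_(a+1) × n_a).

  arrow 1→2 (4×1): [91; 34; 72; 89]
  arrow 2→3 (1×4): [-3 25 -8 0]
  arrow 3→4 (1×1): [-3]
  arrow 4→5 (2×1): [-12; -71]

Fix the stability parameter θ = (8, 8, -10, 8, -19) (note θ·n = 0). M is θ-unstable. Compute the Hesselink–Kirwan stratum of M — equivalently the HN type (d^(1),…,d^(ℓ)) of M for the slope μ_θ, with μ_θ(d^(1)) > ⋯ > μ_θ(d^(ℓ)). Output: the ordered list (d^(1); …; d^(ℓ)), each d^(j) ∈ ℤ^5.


Via rank(M_{q-1}∘⋯∘M_p): M ≅ I[1,5], I[2,2]^3, I[5,5].
μ_θ-semistable layers: μ^(1)=8; μ^(2)=-1; μ^(3)=-19

((0, 3, 0, 0, 0); (1, 1, 1, 1, 1); (0, 0, 0, 0, 1))


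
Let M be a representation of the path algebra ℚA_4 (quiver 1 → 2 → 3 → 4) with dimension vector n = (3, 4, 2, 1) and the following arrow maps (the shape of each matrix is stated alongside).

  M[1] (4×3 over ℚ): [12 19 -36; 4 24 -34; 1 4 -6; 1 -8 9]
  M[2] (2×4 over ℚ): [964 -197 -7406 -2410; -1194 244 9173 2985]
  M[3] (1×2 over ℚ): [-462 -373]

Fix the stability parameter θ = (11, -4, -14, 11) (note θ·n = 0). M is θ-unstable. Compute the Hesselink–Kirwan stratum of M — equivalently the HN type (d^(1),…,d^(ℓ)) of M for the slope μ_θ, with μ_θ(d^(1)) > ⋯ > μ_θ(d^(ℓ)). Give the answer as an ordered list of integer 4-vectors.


Interval decomposition of M: I[1,2], I[1,3], I[1,4], I[2,2].
HN type (ℓ=4): μ^(1)=11; μ^(2)=7/2; μ^(3)=-7/3; μ^(4)=-4

((0, 0, 0, 1); (1, 1, 0, 0); (2, 2, 2, 0); (0, 1, 0, 0))


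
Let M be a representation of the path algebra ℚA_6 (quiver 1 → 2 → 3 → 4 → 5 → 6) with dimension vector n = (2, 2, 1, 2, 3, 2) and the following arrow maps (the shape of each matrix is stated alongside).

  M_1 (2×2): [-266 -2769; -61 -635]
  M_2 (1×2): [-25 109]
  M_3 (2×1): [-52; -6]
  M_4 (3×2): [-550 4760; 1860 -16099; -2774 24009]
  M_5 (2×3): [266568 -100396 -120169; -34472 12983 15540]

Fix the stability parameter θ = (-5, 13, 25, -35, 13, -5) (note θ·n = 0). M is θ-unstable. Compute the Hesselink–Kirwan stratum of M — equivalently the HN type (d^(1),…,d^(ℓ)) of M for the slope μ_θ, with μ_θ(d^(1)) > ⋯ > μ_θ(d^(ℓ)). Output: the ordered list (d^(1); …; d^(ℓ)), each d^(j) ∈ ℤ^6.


Interval decomposition of M: I[1,2], I[1,6], I[4,6], I[5,5].
HN type (ℓ=5): μ^(1)=13; μ^(2)=4; μ^(3)=1; μ^(4)=-5; μ^(5)=-35

((0, 1, 0, 0, 1, 0); (0, 0, 0, 0, 2, 2); (0, 1, 1, 1, 0, 0); (2, 0, 0, 0, 0, 0); (0, 0, 0, 1, 0, 0))


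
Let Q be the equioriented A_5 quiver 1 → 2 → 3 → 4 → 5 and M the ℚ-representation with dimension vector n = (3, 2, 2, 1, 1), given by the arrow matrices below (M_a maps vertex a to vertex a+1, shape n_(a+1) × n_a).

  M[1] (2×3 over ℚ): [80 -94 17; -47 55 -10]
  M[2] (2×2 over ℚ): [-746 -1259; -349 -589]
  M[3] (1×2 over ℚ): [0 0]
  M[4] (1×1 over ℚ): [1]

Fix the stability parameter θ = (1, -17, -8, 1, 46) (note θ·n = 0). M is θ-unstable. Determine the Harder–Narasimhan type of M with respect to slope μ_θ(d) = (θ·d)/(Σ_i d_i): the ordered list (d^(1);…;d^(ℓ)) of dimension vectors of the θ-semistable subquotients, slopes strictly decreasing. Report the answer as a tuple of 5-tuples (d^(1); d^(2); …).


Barcode: M ≅ I[1,1], I[1,3]^2, I[4,5]. HN layers by μ_θ (3 steps, strictly decreasing):
  μ^(1)=46; μ^(2)=1; μ^(3)=-8

((0, 0, 0, 0, 1); (1, 0, 0, 1, 0); (2, 2, 2, 0, 0))


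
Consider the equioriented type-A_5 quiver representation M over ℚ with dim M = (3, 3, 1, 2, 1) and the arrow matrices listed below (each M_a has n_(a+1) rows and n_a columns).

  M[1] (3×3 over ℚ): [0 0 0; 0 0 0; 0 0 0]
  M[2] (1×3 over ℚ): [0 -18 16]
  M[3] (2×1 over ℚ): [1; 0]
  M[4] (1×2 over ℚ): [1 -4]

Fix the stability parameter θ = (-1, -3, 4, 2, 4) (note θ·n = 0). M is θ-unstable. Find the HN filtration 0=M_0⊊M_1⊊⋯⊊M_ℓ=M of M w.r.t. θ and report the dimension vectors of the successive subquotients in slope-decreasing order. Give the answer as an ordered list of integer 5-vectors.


Interval decomposition of M: I[1,1]^3, I[2,2]^2, I[2,5], I[4,4].
HN type (ℓ=5): μ^(1)=4; μ^(2)=3; μ^(3)=2; μ^(4)=-1; μ^(5)=-3

((0, 0, 0, 0, 1); (0, 0, 1, 1, 0); (0, 0, 0, 1, 0); (3, 0, 0, 0, 0); (0, 3, 0, 0, 0))


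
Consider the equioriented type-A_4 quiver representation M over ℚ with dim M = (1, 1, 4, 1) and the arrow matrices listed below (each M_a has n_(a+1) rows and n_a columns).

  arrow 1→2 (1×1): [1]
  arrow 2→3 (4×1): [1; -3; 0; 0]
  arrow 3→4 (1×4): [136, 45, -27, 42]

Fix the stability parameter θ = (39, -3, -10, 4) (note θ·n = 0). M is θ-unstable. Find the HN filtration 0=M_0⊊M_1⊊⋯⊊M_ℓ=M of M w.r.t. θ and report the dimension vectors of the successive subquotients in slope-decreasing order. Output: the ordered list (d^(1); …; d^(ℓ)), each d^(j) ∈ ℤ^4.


Interval decomposition of M: I[1,4], I[3,3]^3.
HN type (ℓ=2): μ^(1)=15/2; μ^(2)=-10

((1, 1, 1, 1); (0, 0, 3, 0))


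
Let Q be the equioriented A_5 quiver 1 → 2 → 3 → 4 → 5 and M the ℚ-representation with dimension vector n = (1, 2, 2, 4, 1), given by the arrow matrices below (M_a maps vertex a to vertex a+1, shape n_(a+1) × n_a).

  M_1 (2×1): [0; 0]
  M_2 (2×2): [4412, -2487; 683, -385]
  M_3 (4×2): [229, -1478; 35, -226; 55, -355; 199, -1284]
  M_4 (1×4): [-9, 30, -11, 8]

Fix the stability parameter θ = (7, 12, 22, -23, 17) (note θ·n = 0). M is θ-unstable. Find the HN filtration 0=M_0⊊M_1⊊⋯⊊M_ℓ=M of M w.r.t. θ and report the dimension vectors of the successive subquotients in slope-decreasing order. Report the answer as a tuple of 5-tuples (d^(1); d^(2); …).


Interval decomposition of M: I[1,1], I[2,4], I[2,5], I[4,4]^2.
HN type (ℓ=4): μ^(1)=17; μ^(2)=7; μ^(3)=11/3; μ^(4)=-23

((0, 0, 0, 0, 1); (1, 0, 0, 0, 0); (0, 2, 2, 2, 0); (0, 0, 0, 2, 0))


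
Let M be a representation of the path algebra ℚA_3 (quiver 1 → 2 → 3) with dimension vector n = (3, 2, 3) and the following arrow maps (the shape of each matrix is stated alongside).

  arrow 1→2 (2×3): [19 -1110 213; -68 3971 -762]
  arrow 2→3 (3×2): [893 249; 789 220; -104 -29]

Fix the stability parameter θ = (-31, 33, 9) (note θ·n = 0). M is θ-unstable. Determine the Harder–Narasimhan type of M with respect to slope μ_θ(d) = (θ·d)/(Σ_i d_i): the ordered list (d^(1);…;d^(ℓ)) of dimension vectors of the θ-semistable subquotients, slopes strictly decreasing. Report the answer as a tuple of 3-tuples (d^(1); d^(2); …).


Via rank(M_{q-1}∘⋯∘M_p): M ≅ I[1,1], I[1,3]^2, I[3,3].
μ_θ-semistable layers: μ^(1)=21; μ^(2)=9; μ^(3)=-31

((0, 2, 2); (0, 0, 1); (3, 0, 0))


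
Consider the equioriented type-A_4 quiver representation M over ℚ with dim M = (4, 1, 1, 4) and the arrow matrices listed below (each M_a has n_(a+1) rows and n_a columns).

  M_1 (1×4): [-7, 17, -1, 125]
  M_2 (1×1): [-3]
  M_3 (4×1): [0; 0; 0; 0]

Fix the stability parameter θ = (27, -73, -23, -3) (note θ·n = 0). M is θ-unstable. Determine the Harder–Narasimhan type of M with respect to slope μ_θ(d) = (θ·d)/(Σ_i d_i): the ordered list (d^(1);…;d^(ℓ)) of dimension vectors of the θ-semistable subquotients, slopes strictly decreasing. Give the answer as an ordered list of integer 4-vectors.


Barcode: M ≅ I[1,1]^3, I[1,3], I[4,4]^4. HN layers by μ_θ (3 steps, strictly decreasing):
  μ^(1)=27; μ^(2)=-3; μ^(3)=-23

((3, 0, 0, 0); (0, 0, 0, 4); (1, 1, 1, 0))


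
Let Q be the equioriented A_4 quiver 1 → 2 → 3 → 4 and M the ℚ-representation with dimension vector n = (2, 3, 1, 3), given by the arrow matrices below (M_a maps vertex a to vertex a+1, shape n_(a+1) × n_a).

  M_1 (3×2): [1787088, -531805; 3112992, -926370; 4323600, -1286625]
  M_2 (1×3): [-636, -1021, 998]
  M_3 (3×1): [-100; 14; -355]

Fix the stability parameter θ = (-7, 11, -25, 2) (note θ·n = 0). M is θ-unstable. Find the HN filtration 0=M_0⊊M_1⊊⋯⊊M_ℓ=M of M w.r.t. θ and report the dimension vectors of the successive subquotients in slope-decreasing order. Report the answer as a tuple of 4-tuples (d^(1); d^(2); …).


Via rank(M_{q-1}∘⋯∘M_p): M ≅ I[1,1], I[1,2], I[2,2], I[2,4], I[4,4]^2.
μ_θ-semistable layers: μ^(1)=11; μ^(2)=2; μ^(3)=-7

((0, 2, 0, 0); (0, 0, 0, 3); (2, 1, 1, 0))


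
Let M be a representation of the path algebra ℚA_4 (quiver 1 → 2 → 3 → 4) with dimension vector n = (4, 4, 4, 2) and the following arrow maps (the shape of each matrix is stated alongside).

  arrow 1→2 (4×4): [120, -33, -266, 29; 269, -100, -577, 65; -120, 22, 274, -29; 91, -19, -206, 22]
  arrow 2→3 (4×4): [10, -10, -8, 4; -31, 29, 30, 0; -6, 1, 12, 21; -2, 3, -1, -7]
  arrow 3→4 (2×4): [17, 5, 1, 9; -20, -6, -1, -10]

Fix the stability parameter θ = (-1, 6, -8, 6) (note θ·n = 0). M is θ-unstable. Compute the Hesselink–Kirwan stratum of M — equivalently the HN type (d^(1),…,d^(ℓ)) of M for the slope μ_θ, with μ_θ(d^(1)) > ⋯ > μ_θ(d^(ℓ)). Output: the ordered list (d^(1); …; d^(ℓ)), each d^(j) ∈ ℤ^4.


Via rank(M_{q-1}∘⋯∘M_p): M ≅ I[1,2], I[1,3], I[1,4]^2, I[3,3].
μ_θ-semistable layers: μ^(1)=6; μ^(2)=-1; μ^(3)=-8

((0, 1, 0, 2); (4, 3, 3, 0); (0, 0, 1, 0))


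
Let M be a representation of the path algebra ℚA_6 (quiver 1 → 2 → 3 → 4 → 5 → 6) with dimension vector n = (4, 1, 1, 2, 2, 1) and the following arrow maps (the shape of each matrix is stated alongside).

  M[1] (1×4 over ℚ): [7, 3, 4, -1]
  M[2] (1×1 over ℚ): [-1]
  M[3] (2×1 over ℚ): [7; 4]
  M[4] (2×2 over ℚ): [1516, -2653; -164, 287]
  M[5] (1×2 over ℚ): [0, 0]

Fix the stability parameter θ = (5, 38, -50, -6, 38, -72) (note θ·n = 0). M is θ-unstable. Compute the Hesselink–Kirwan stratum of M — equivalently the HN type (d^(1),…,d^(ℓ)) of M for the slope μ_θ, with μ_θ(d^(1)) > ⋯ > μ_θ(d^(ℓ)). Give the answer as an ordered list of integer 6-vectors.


Interval decomposition of M: I[1,1]^3, I[1,4], I[4,5], I[5,5], I[6,6].
HN type (ℓ=5): μ^(1)=38; μ^(2)=5; μ^(3)=-13/4; μ^(4)=-6; μ^(5)=-72

((0, 0, 0, 0, 2, 0); (3, 0, 0, 0, 0, 0); (1, 1, 1, 1, 0, 0); (0, 0, 0, 1, 0, 0); (0, 0, 0, 0, 0, 1))


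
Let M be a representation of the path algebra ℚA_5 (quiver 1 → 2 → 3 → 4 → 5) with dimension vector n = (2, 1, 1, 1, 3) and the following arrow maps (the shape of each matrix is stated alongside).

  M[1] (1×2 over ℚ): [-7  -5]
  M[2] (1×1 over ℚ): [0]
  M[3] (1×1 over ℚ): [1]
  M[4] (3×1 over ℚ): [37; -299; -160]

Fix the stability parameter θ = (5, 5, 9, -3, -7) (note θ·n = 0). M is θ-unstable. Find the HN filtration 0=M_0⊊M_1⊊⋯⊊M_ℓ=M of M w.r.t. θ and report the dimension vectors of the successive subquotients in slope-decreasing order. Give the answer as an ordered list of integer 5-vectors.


Barcode: M ≅ I[1,1], I[1,2], I[3,5], I[5,5]^2. HN layers by μ_θ (3 steps, strictly decreasing):
  μ^(1)=5; μ^(2)=-1/3; μ^(3)=-7

((2, 1, 0, 0, 0); (0, 0, 1, 1, 1); (0, 0, 0, 0, 2))


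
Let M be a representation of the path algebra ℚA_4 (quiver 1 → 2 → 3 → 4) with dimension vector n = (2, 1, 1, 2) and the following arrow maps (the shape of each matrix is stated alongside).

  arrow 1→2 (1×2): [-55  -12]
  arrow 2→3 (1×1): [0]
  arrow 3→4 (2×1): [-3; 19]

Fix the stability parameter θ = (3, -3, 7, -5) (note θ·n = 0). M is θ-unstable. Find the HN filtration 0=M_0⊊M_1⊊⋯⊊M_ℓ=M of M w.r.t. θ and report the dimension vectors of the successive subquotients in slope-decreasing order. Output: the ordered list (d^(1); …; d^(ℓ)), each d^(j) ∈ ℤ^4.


Interval decomposition of M: I[1,1], I[1,2], I[3,4], I[4,4].
HN type (ℓ=4): μ^(1)=3; μ^(2)=1; μ^(3)=0; μ^(4)=-5

((1, 0, 0, 0); (0, 0, 1, 1); (1, 1, 0, 0); (0, 0, 0, 1))


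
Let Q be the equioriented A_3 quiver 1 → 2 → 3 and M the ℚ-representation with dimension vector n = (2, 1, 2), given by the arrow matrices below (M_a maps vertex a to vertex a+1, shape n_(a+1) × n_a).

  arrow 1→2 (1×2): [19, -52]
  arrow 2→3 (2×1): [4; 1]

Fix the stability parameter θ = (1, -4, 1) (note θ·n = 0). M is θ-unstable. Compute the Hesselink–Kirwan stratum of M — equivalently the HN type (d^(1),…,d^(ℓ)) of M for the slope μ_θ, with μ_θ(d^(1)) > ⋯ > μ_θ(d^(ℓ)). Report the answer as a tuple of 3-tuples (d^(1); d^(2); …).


Barcode: M ≅ I[1,1], I[1,3], I[3,3]. HN layers by μ_θ (2 steps, strictly decreasing):
  μ^(1)=1; μ^(2)=-3/2

((1, 0, 2); (1, 1, 0))


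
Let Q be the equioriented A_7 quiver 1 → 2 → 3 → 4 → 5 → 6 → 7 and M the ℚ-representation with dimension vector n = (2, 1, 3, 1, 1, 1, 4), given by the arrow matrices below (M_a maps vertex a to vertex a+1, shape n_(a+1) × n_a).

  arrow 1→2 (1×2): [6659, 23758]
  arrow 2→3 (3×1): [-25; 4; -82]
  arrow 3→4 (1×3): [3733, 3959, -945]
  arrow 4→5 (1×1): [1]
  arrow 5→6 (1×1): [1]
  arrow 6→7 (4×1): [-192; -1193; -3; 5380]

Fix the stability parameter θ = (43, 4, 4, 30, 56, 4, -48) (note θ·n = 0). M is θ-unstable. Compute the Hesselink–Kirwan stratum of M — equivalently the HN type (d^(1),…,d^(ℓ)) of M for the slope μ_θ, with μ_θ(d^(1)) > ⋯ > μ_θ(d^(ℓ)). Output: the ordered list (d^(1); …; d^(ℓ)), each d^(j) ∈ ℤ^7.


Barcode: M ≅ I[1,1], I[1,7], I[3,3]^2, I[7,7]^3. HN layers by μ_θ (4 steps, strictly decreasing):
  μ^(1)=43; μ^(2)=93/7; μ^(3)=4; μ^(4)=-48

((1, 0, 0, 0, 0, 0, 0); (1, 1, 1, 1, 1, 1, 1); (0, 0, 2, 0, 0, 0, 0); (0, 0, 0, 0, 0, 0, 3))


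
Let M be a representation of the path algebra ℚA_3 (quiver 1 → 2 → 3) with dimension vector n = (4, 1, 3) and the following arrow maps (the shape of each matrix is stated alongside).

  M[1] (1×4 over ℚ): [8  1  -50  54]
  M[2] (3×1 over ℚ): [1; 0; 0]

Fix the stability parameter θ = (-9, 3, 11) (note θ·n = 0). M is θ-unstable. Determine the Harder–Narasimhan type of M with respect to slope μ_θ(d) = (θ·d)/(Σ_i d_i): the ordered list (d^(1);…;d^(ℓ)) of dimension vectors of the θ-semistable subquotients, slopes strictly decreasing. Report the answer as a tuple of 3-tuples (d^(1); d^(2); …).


Via rank(M_{q-1}∘⋯∘M_p): M ≅ I[1,1]^3, I[1,3], I[3,3]^2.
μ_θ-semistable layers: μ^(1)=11; μ^(2)=3; μ^(3)=-9

((0, 0, 3); (0, 1, 0); (4, 0, 0))


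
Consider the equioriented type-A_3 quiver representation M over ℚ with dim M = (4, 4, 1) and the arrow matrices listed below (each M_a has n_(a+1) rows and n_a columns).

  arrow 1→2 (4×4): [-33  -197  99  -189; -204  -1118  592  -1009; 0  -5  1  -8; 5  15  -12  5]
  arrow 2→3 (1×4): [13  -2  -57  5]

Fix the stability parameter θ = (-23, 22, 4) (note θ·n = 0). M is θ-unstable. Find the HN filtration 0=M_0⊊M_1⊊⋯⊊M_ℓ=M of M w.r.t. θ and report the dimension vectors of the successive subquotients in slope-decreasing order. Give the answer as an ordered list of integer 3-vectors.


Barcode: M ≅ I[1,2]^3, I[1,3]. HN layers by μ_θ (3 steps, strictly decreasing):
  μ^(1)=22; μ^(2)=13; μ^(3)=-23

((0, 3, 0); (0, 1, 1); (4, 0, 0))


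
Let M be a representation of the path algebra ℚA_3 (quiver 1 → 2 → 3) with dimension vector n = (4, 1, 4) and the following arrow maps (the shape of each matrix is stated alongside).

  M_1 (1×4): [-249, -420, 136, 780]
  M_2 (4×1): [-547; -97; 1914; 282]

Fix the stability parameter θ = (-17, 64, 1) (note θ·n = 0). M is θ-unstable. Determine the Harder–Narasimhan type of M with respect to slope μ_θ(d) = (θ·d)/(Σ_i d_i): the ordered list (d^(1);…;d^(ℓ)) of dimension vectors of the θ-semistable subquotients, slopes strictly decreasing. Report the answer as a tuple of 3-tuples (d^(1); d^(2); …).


Barcode: M ≅ I[1,1]^3, I[1,3], I[3,3]^3. HN layers by μ_θ (3 steps, strictly decreasing):
  μ^(1)=65/2; μ^(2)=1; μ^(3)=-17

((0, 1, 1); (0, 0, 3); (4, 0, 0))


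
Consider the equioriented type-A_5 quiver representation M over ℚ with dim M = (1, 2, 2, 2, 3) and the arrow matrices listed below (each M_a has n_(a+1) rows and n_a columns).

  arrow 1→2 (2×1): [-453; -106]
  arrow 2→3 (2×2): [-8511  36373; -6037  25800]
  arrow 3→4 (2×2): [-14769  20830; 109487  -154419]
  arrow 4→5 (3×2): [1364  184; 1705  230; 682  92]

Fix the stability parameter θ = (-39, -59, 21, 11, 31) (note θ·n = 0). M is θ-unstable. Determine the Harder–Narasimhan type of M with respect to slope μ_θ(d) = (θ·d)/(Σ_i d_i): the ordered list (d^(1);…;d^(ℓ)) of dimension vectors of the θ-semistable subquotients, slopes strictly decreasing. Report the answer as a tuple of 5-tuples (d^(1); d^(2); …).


Barcode: M ≅ I[1,5], I[2,4], I[5,5]^2. HN layers by μ_θ (4 steps, strictly decreasing):
  μ^(1)=31; μ^(2)=16; μ^(3)=-49; μ^(4)=-59

((0, 0, 0, 0, 3); (0, 0, 2, 2, 0); (1, 1, 0, 0, 0); (0, 1, 0, 0, 0))


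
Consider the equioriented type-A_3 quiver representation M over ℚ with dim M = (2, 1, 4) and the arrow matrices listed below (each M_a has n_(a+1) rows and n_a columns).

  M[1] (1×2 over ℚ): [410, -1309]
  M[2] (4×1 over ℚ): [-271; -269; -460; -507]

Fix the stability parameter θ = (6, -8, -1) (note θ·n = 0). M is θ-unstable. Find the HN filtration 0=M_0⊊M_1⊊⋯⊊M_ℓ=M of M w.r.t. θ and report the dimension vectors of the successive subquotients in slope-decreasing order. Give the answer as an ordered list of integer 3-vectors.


Via rank(M_{q-1}∘⋯∘M_p): M ≅ I[1,1], I[1,3], I[3,3]^3.
μ_θ-semistable layers: μ^(1)=6; μ^(2)=-1

((1, 0, 0); (1, 1, 4))


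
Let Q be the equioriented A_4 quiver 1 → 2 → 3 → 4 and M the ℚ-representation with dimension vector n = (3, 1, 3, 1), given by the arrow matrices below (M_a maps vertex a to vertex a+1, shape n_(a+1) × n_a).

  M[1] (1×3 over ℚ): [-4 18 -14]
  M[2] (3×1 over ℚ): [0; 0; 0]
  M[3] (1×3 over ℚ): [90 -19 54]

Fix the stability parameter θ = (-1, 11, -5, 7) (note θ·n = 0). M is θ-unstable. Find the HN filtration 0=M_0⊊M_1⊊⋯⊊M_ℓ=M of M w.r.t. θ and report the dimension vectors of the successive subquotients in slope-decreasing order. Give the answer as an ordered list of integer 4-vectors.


Via rank(M_{q-1}∘⋯∘M_p): M ≅ I[1,1]^2, I[1,2], I[3,3]^2, I[3,4].
μ_θ-semistable layers: μ^(1)=11; μ^(2)=7; μ^(3)=-1; μ^(4)=-5

((0, 1, 0, 0); (0, 0, 0, 1); (3, 0, 0, 0); (0, 0, 3, 0))


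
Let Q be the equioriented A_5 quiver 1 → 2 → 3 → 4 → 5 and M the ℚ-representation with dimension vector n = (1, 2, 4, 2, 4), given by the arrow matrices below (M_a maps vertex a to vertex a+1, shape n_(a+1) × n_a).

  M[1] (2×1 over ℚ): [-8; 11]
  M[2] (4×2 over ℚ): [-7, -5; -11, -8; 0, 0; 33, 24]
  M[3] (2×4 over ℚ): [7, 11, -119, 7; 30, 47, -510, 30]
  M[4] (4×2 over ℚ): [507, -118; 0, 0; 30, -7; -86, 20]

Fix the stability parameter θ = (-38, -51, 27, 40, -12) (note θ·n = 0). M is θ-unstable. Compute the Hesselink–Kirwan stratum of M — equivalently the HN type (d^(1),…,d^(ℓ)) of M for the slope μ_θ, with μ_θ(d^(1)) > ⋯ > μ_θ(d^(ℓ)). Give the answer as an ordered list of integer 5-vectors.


Via rank(M_{q-1}∘⋯∘M_p): M ≅ I[1,5], I[2,5], I[3,3]^2, I[5,5]^2.
μ_θ-semistable layers: μ^(1)=27; μ^(2)=55/3; μ^(3)=-12; μ^(4)=-89/2; μ^(5)=-51

((0, 0, 2, 0, 0); (0, 0, 2, 2, 2); (0, 0, 0, 0, 2); (1, 1, 0, 0, 0); (0, 1, 0, 0, 0))


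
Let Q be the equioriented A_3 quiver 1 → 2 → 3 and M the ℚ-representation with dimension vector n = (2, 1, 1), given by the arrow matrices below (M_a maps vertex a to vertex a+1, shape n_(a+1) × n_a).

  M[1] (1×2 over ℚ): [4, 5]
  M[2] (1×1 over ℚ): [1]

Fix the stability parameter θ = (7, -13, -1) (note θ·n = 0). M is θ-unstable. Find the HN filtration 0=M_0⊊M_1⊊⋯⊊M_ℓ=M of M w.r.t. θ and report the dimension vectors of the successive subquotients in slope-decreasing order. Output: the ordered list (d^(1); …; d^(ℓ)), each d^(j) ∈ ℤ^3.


Via rank(M_{q-1}∘⋯∘M_p): M ≅ I[1,1], I[1,3].
μ_θ-semistable layers: μ^(1)=7; μ^(2)=-1; μ^(3)=-3

((1, 0, 0); (0, 0, 1); (1, 1, 0))


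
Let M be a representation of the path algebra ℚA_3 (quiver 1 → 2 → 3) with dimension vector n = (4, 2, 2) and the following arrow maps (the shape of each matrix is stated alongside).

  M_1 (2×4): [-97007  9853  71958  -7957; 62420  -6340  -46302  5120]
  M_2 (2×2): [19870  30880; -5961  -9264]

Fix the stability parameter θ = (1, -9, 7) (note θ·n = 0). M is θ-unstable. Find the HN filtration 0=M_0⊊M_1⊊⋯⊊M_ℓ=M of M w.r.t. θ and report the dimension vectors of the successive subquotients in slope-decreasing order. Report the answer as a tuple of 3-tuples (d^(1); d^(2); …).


Barcode: M ≅ I[1,1]^2, I[1,2], I[1,3], I[3,3]. HN layers by μ_θ (3 steps, strictly decreasing):
  μ^(1)=7; μ^(2)=1; μ^(3)=-4

((0, 0, 2); (2, 0, 0); (2, 2, 0))


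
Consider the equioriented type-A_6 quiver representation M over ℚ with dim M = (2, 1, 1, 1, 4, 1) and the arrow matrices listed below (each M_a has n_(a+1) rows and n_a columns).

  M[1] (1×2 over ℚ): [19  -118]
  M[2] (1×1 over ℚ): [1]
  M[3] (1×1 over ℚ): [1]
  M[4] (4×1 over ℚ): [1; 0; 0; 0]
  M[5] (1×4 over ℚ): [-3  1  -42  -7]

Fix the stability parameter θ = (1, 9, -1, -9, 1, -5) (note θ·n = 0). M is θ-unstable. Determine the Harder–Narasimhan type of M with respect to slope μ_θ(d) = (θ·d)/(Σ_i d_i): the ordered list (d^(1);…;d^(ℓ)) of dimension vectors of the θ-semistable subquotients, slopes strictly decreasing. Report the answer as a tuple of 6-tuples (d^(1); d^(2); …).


Barcode: M ≅ I[1,1], I[1,6], I[5,5]^3. HN layers by μ_θ (2 steps, strictly decreasing):
  μ^(1)=1; μ^(2)=-2/3

((1, 0, 0, 0, 3, 0); (1, 1, 1, 1, 1, 1))


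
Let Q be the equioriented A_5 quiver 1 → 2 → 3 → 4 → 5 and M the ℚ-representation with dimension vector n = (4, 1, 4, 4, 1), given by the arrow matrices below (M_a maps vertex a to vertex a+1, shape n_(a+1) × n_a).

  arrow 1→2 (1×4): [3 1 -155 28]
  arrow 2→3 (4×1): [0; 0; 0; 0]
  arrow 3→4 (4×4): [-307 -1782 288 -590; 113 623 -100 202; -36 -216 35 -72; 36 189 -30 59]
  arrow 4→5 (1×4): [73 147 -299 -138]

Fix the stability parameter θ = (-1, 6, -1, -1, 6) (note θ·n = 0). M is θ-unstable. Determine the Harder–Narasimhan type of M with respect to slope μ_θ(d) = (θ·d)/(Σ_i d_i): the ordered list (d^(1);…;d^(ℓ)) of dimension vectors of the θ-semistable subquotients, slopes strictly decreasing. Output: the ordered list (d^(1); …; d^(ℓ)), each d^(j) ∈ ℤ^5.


Barcode: M ≅ I[1,1]^3, I[1,2], I[3,4]^3, I[3,5]. HN layers by μ_θ (2 steps, strictly decreasing):
  μ^(1)=6; μ^(2)=-1

((0, 1, 0, 0, 1); (4, 0, 4, 4, 0))


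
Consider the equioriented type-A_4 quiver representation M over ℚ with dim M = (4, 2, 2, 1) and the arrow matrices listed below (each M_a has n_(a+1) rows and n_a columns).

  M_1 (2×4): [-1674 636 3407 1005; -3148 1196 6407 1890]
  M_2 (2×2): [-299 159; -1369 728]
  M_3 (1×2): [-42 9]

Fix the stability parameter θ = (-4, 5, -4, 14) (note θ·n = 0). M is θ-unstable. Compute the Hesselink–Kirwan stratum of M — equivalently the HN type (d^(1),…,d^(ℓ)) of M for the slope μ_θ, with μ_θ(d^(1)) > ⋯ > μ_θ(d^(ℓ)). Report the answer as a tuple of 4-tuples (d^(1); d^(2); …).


Interval decomposition of M: I[1,1]^2, I[1,3], I[1,4].
HN type (ℓ=3): μ^(1)=14; μ^(2)=1/2; μ^(3)=-4

((0, 0, 0, 1); (0, 2, 2, 0); (4, 0, 0, 0))


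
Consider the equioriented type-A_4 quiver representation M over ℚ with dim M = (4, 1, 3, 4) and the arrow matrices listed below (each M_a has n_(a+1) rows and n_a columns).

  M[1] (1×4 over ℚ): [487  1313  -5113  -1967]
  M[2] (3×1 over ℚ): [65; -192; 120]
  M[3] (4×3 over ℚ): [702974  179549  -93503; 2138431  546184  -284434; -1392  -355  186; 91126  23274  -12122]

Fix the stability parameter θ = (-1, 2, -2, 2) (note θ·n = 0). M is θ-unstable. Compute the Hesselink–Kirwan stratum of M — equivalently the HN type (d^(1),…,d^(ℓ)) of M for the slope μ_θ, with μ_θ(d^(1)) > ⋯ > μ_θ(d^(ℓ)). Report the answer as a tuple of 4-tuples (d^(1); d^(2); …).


Via rank(M_{q-1}∘⋯∘M_p): M ≅ I[1,1]^3, I[1,4], I[3,4]^2, I[4,4].
μ_θ-semistable layers: μ^(1)=2; μ^(2)=0; μ^(3)=-1; μ^(4)=-2

((0, 0, 0, 4); (0, 1, 1, 0); (4, 0, 0, 0); (0, 0, 2, 0))


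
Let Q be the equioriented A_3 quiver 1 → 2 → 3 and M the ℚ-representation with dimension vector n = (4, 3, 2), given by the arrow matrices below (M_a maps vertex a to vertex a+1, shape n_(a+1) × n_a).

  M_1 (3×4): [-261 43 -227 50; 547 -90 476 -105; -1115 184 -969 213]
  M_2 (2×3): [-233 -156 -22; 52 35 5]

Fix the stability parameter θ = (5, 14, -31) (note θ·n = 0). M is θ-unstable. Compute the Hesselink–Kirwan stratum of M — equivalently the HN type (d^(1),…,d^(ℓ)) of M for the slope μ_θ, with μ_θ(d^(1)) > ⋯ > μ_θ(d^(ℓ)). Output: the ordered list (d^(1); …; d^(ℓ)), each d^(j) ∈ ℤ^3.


Barcode: M ≅ I[1,1], I[1,2], I[1,3]^2. HN layers by μ_θ (3 steps, strictly decreasing):
  μ^(1)=14; μ^(2)=5; μ^(3)=-4

((0, 1, 0); (2, 0, 0); (2, 2, 2))


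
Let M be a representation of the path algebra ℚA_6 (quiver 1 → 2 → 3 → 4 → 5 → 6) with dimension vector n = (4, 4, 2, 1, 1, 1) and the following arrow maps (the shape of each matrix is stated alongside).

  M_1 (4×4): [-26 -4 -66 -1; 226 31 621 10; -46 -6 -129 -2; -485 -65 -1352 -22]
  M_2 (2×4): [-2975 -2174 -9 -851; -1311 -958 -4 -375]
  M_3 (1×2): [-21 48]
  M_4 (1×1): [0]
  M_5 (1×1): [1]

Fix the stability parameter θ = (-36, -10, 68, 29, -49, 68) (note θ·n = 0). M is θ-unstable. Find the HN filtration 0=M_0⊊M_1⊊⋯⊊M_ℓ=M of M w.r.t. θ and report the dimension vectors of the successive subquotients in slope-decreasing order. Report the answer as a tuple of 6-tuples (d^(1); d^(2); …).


Barcode: M ≅ I[1,2]^2, I[1,3], I[1,4], I[5,6]. HN layers by μ_θ (5 steps, strictly decreasing):
  μ^(1)=68; μ^(2)=97/2; μ^(3)=-10; μ^(4)=-36; μ^(5)=-49

((0, 0, 1, 0, 0, 1); (0, 0, 1, 1, 0, 0); (0, 4, 0, 0, 0, 0); (4, 0, 0, 0, 0, 0); (0, 0, 0, 0, 1, 0))


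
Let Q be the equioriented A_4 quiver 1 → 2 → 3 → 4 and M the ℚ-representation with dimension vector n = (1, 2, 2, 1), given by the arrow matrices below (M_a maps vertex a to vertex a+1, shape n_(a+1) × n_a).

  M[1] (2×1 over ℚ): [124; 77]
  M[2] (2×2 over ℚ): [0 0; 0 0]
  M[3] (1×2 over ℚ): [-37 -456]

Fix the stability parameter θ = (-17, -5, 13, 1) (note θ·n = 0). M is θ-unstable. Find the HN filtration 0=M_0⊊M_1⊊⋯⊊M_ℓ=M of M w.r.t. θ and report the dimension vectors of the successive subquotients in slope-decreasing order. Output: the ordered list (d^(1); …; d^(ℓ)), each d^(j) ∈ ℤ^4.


Barcode: M ≅ I[1,2], I[2,2], I[3,3], I[3,4]. HN layers by μ_θ (4 steps, strictly decreasing):
  μ^(1)=13; μ^(2)=7; μ^(3)=-5; μ^(4)=-17

((0, 0, 1, 0); (0, 0, 1, 1); (0, 2, 0, 0); (1, 0, 0, 0))


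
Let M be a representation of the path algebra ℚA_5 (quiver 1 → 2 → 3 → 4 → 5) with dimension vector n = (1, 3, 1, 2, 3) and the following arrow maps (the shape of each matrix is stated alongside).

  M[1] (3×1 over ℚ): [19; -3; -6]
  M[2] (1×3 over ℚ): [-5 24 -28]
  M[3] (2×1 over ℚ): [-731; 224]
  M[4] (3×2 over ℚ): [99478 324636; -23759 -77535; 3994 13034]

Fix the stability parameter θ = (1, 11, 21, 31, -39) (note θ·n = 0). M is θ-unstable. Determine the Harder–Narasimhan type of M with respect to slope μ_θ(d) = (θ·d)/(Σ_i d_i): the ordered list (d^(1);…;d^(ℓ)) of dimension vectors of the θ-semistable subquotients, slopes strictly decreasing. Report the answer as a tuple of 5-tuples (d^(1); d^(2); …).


Via rank(M_{q-1}∘⋯∘M_p): M ≅ I[1,5], I[2,2]^2, I[4,5], I[5,5].
μ_θ-semistable layers: μ^(1)=11; μ^(2)=6; μ^(3)=1; μ^(4)=-4; μ^(5)=-39

((0, 2, 0, 0, 0); (0, 1, 1, 1, 1); (1, 0, 0, 0, 0); (0, 0, 0, 1, 1); (0, 0, 0, 0, 1))


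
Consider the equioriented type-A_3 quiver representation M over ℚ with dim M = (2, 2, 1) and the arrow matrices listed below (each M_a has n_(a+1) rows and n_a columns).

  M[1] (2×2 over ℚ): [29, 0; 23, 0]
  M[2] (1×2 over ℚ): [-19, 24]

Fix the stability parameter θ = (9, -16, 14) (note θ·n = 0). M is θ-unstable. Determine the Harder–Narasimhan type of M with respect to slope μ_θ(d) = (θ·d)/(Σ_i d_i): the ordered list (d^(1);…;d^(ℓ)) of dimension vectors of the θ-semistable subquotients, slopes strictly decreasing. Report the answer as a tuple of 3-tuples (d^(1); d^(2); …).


Via rank(M_{q-1}∘⋯∘M_p): M ≅ I[1,1], I[1,3], I[2,2].
μ_θ-semistable layers: μ^(1)=14; μ^(2)=9; μ^(3)=-7/2; μ^(4)=-16

((0, 0, 1); (1, 0, 0); (1, 1, 0); (0, 1, 0))


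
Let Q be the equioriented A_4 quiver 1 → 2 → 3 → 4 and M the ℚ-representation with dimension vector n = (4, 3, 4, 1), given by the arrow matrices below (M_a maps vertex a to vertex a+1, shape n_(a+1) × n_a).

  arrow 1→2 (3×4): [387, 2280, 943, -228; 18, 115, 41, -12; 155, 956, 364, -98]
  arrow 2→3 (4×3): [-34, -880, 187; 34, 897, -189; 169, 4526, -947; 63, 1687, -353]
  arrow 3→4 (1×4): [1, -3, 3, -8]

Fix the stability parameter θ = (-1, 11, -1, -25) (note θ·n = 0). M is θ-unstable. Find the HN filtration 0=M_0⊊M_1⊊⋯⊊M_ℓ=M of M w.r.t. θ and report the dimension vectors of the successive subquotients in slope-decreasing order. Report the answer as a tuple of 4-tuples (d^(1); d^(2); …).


Via rank(M_{q-1}∘⋯∘M_p): M ≅ I[1,1], I[1,3]^2, I[1,4], I[3,3].
μ_θ-semistable layers: μ^(1)=5; μ^(2)=-1; μ^(3)=-4

((0, 2, 2, 0); (3, 0, 1, 0); (1, 1, 1, 1))


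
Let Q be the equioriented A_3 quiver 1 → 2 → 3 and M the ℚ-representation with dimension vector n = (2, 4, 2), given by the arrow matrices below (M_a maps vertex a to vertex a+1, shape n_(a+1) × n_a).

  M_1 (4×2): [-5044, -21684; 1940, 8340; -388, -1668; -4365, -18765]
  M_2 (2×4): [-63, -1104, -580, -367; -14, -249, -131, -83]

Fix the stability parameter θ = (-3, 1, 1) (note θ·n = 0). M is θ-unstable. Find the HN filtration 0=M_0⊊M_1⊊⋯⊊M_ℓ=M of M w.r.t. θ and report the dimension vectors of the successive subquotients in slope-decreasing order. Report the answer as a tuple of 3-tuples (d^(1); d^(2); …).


Barcode: M ≅ I[1,1], I[1,3], I[2,2]^2, I[2,3]. HN layers by μ_θ (2 steps, strictly decreasing):
  μ^(1)=1; μ^(2)=-3

((0, 4, 2); (2, 0, 0))


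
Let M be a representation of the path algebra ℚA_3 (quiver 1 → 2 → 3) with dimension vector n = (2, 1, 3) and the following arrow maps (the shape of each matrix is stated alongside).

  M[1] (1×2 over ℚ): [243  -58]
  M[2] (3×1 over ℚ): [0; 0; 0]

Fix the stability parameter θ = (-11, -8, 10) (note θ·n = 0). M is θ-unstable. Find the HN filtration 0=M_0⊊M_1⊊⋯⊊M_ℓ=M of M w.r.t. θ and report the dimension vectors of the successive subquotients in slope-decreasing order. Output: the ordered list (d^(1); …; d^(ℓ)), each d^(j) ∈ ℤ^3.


Barcode: M ≅ I[1,1], I[1,2], I[3,3]^3. HN layers by μ_θ (3 steps, strictly decreasing):
  μ^(1)=10; μ^(2)=-8; μ^(3)=-11

((0, 0, 3); (0, 1, 0); (2, 0, 0))


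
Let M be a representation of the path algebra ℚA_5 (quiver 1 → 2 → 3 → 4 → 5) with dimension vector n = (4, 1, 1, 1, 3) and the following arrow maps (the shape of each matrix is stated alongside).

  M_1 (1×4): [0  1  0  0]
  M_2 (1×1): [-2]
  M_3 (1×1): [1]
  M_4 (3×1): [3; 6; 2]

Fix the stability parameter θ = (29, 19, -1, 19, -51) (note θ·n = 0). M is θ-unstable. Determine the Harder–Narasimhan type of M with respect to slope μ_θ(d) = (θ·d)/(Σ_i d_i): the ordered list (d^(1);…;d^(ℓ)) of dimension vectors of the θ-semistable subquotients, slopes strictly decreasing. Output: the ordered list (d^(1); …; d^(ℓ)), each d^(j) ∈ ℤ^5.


Via rank(M_{q-1}∘⋯∘M_p): M ≅ I[1,1]^3, I[1,5], I[5,5]^2.
μ_θ-semistable layers: μ^(1)=29; μ^(2)=3; μ^(3)=-51

((3, 0, 0, 0, 0); (1, 1, 1, 1, 1); (0, 0, 0, 0, 2))
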